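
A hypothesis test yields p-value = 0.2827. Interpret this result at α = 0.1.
Since p = 0.2827 > α = 0.1, fail to reject H₀.
There is insufficient evidence to reject the null hypothesis; the result is not statistically significant at the 0.1 level.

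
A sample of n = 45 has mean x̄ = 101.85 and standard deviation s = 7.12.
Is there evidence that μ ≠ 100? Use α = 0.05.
One-sample t-test:
H₀: μ = 100
H₁: μ ≠ 100
df = n - 1 = 44
t = (x̄ - μ₀) / (s/√n) = (101.85 - 100) / (7.12/√45) = 1.743
p-value = 0.0883

Since p-value > α = 0.05, we fail to reject H₀.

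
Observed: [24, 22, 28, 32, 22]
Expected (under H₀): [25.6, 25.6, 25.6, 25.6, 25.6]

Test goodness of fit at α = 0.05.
Chi-square goodness of fit test:
H₀: observed counts match expected distribution
H₁: observed counts differ from expected distribution
df = k - 1 = 4
χ² = Σ(O - E)²/E
   = (24 - 25.6)²/25.6 + (22 - 25.6)²/25.6 + (28 - 25.6)²/25.6 + (32 - 25.6)²/25.6 + (22 - 25.6)²/25.6
   = 0.100 + 0.506 + 0.225 + 1.600 + 0.506
   = 2.94
p-value = 0.5683

Since p-value > α = 0.05, we fail to reject H₀.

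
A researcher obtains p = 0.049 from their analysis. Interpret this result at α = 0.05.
Since p = 0.049 < α = 0.05, reject H₀.
There is sufficient evidence to reject the null hypothesis; the result is statistically significant at the 0.05 level.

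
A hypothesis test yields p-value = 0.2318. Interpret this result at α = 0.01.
Since p = 0.2318 > α = 0.01, fail to reject H₀.
There is insufficient evidence to reject the null hypothesis; the result is not statistically significant at the 0.01 level.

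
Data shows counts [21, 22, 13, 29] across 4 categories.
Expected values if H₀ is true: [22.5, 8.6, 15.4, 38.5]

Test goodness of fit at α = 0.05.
Chi-square goodness of fit test:
H₀: observed counts match expected distribution
H₁: observed counts differ from expected distribution
df = k - 1 = 3
χ² = Σ(O - E)²/E
   = (21 - 22.5)²/22.5 + (22 - 8.6)²/8.6 + (13 - 15.4)²/15.4 + (29 - 38.5)²/38.5
   = 0.100 + 20.879 + 0.374 + 2.344
   = 23.70
p-value < 0.0001

Since p-value < α = 0.05, we reject H₀.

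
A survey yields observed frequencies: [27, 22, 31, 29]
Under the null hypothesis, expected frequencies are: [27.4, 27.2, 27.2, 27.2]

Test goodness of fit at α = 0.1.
Chi-square goodness of fit test:
H₀: observed counts match expected distribution
H₁: observed counts differ from expected distribution
df = k - 1 = 3
χ² = Σ(O - E)²/E
   = (27 - 27.4)²/27.4 + (22 - 27.2)²/27.2 + (31 - 27.2)²/27.2 + (29 - 27.2)²/27.2
   = 0.006 + 0.994 + 0.531 + 0.119
   = 1.65
p-value = 0.6481

Since p-value > α = 0.1, we fail to reject H₀.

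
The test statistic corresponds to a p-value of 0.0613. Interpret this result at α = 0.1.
Since p = 0.0613 < α = 0.1, reject H₀.
There is sufficient evidence to reject the null hypothesis; the result is statistically significant at the 0.1 level.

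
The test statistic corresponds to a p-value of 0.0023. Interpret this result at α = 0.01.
Since p = 0.0023 < α = 0.01, reject H₀.
There is sufficient evidence to reject the null hypothesis; the result is statistically significant at the 0.01 level.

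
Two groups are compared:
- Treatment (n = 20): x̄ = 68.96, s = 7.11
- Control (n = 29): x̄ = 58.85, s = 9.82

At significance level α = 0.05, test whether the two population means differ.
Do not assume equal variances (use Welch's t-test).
Welch's two-sample t-test:
H₀: μ₁ = μ₂
H₁: μ₁ ≠ μ₂
s₁²/n₁ = 7.11²/20 = 2.5276,  s₂²/n₂ = 9.82²/29 = 3.3253
SE = √(s₁²/n₁ + s₂²/n₂) = √(2.5276 + 3.3253) = 2.4193
df (Welch-Satterthwaite) = (s₁²/n₁ + s₂²/n₂)² / [(s₁²/n₁)²/(n₁-1) + (s₂²/n₂)²/(n₂-1)] ≈ 46.85
t = (x̄₁ - x̄₂) / SE = (68.96 - 58.85) / 2.4193 = 10.11 / 2.4193 = 4.179
p-value = 0.0001

Since p-value < α = 0.05, we reject H₀.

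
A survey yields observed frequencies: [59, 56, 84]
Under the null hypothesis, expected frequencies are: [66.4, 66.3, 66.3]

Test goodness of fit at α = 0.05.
Chi-square goodness of fit test:
H₀: observed counts match expected distribution
H₁: observed counts differ from expected distribution
df = k - 1 = 2
χ² = Σ(O - E)²/E
   = (59 - 66.4)²/66.4 + (56 - 66.3)²/66.3 + (84 - 66.3)²/66.3
   = 0.825 + 1.600 + 4.725
   = 7.15
p-value = 0.0280

Since p-value < α = 0.05, we reject H₀.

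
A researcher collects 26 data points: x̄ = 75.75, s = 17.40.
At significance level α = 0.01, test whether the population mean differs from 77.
One-sample t-test:
H₀: μ = 77
H₁: μ ≠ 77
df = n - 1 = 25
t = (x̄ - μ₀) / (s/√n) = (75.75 - 77) / (17.40/√26) = -0.366
p-value = 0.7172

Since p-value > α = 0.01, we fail to reject H₀.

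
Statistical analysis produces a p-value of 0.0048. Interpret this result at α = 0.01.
Since p = 0.0048 < α = 0.01, reject H₀.
There is sufficient evidence to reject the null hypothesis; the result is statistically significant at the 0.01 level.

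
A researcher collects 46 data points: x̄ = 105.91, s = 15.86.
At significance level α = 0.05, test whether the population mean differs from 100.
One-sample t-test:
H₀: μ = 100
H₁: μ ≠ 100
df = n - 1 = 45
t = (x̄ - μ₀) / (s/√n) = (105.91 - 100) / (15.86/√46) = 2.527
p-value = 0.0151

Since p-value < α = 0.05, we reject H₀.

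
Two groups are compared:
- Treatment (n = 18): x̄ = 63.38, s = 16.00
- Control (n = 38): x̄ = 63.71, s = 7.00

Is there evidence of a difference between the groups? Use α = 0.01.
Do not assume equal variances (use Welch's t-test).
Welch's two-sample t-test:
H₀: μ₁ = μ₂
H₁: μ₁ ≠ μ₂
s₁²/n₁ = 16.00²/18 = 14.2222,  s₂²/n₂ = 7.00²/38 = 1.2895
SE = √(s₁²/n₁ + s₂²/n₂) = √(14.2222 + 1.2895) = 3.9385
df (Welch-Satterthwaite) = (s₁²/n₁ + s₂²/n₂)² / [(s₁²/n₁)²/(n₁-1) + (s₂²/n₂)²/(n₂-1)] ≈ 20.15
t = (x̄₁ - x̄₂) / SE = (63.38 - 63.71) / 3.9385 = -0.33 / 3.9385 = -0.084
p-value = 0.9341

Since p-value > α = 0.01, we fail to reject H₀.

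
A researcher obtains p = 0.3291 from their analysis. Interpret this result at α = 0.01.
Since p = 0.3291 > α = 0.01, fail to reject H₀.
There is insufficient evidence to reject the null hypothesis; the result is not statistically significant at the 0.01 level.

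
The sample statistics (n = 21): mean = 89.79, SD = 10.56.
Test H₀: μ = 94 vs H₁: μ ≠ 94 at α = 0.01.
One-sample t-test:
H₀: μ = 94
H₁: μ ≠ 94
df = n - 1 = 20
t = (x̄ - μ₀) / (s/√n) = (89.79 - 94) / (10.56/√21) = -1.827
p-value = 0.0827

Since p-value > α = 0.01, we fail to reject H₀.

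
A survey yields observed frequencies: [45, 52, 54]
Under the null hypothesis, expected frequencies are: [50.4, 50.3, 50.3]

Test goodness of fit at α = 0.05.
Chi-square goodness of fit test:
H₀: observed counts match expected distribution
H₁: observed counts differ from expected distribution
df = k - 1 = 2
χ² = Σ(O - E)²/E
   = (45 - 50.4)²/50.4 + (52 - 50.3)²/50.3 + (54 - 50.3)²/50.3
   = 0.579 + 0.057 + 0.272
   = 0.91
p-value = 0.6350

Since p-value > α = 0.05, we fail to reject H₀.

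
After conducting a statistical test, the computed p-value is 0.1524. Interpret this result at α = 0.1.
Since p = 0.1524 > α = 0.1, fail to reject H₀.
There is insufficient evidence to reject the null hypothesis; the result is not statistically significant at the 0.1 level.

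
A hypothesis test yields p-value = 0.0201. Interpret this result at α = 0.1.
Since p = 0.0201 < α = 0.1, reject H₀.
There is sufficient evidence to reject the null hypothesis; the result is statistically significant at the 0.1 level.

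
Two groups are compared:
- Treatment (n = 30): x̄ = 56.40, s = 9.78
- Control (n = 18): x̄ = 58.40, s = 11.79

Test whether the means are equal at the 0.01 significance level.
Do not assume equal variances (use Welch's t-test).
Welch's two-sample t-test:
H₀: μ₁ = μ₂
H₁: μ₁ ≠ μ₂
s₁²/n₁ = 9.78²/30 = 3.1883,  s₂²/n₂ = 11.79²/18 = 7.7224
SE = √(s₁²/n₁ + s₂²/n₂) = √(3.1883 + 7.7224) = 3.3031
df (Welch-Satterthwaite) = (s₁²/n₁ + s₂²/n₂)² / [(s₁²/n₁)²/(n₁-1) + (s₂²/n₂)²/(n₂-1)] ≈ 30.85
t = (x̄₁ - x̄₂) / SE = (56.40 - 58.40) / 3.3031 = -2.00 / 3.3031 = -0.605
p-value = 0.5493

Since p-value > α = 0.01, we fail to reject H₀.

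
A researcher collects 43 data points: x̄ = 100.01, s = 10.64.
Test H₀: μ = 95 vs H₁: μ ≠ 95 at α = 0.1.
One-sample t-test:
H₀: μ = 95
H₁: μ ≠ 95
df = n - 1 = 42
t = (x̄ - μ₀) / (s/√n) = (100.01 - 95) / (10.64/√43) = 3.088
p-value = 0.0036

Since p-value < α = 0.1, we reject H₀.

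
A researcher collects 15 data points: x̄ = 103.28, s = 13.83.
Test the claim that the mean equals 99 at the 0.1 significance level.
One-sample t-test:
H₀: μ = 99
H₁: μ ≠ 99
df = n - 1 = 14
t = (x̄ - μ₀) / (s/√n) = (103.28 - 99) / (13.83/√15) = 1.199
p-value = 0.2506

Since p-value > α = 0.1, we fail to reject H₀.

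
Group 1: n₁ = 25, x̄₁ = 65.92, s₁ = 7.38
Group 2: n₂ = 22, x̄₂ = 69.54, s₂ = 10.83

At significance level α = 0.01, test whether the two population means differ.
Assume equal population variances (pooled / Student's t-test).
Student's two-sample t-test (equal variances):
H₀: μ₁ = μ₂
H₁: μ₁ ≠ μ₂
df = n₁ + n₂ - 2 = 45
Pooled variance s_p² = [(n₁-1)s₁² + (n₂-1)s₂²] / (n₁ + n₂ - 2) = [(24)(7.38²) + (21)(10.83²)] / 45 = 83.7825
SE = √(s_p²(1/n₁ + 1/n₂)) = √(83.7825 × (1/25 + 1/22)) = 2.6757
t = (x̄₁ - x̄₂) / SE = (65.92 - 69.54) / 2.6757 = -3.62 / 2.6757 = -1.353
p-value = 0.1828

Since p-value > α = 0.01, we fail to reject H₀.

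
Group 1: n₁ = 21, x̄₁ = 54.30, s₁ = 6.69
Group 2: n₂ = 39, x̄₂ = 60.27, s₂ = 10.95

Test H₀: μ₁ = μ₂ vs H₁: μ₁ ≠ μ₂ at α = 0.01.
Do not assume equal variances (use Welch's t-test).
Welch's two-sample t-test:
H₀: μ₁ = μ₂
H₁: μ₁ ≠ μ₂
s₁²/n₁ = 6.69²/21 = 2.1312,  s₂²/n₂ = 10.95²/39 = 3.0744
SE = √(s₁²/n₁ + s₂²/n₂) = √(2.1312 + 3.0744) = 2.2816
df (Welch-Satterthwaite) = (s₁²/n₁ + s₂²/n₂)² / [(s₁²/n₁)²/(n₁-1) + (s₂²/n₂)²/(n₂-1)] ≈ 56.95
t = (x̄₁ - x̄₂) / SE = (54.30 - 60.27) / 2.2816 = -5.97 / 2.2816 = -2.617
p-value = 0.0114

Since p-value > α = 0.01, we fail to reject H₀.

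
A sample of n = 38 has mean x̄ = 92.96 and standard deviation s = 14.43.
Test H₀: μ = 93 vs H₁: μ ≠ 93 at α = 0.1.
One-sample t-test:
H₀: μ = 93
H₁: μ ≠ 93
df = n - 1 = 37
t = (x̄ - μ₀) / (s/√n) = (92.96 - 93) / (14.43/√38) = -0.017
p-value = 0.9865

Since p-value > α = 0.1, we fail to reject H₀.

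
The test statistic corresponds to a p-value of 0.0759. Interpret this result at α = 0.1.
Since p = 0.0759 < α = 0.1, reject H₀.
There is sufficient evidence to reject the null hypothesis; the result is statistically significant at the 0.1 level.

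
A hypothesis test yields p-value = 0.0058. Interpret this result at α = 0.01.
Since p = 0.0058 < α = 0.01, reject H₀.
There is sufficient evidence to reject the null hypothesis; the result is statistically significant at the 0.01 level.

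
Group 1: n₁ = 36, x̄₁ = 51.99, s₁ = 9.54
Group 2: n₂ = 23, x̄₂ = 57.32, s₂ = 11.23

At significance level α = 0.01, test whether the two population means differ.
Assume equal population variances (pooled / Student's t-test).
Student's two-sample t-test (equal variances):
H₀: μ₁ = μ₂
H₁: μ₁ ≠ μ₂
df = n₁ + n₂ - 2 = 57
Pooled variance s_p² = [(n₁-1)s₁² + (n₂-1)s₂²] / (n₁ + n₂ - 2) = [(35)(9.54²) + (22)(11.23²)] / 57 = 104.5595
SE = √(s_p²(1/n₁ + 1/n₂)) = √(104.5595 × (1/36 + 1/23)) = 2.7296
t = (x̄₁ - x̄₂) / SE = (51.99 - 57.32) / 2.7296 = -5.33 / 2.7296 = -1.953
p-value = 0.0558

Since p-value > α = 0.01, we fail to reject H₀.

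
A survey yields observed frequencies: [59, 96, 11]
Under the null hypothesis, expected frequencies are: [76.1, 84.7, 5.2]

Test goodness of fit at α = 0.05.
Chi-square goodness of fit test:
H₀: observed counts match expected distribution
H₁: observed counts differ from expected distribution
df = k - 1 = 2
χ² = Σ(O - E)²/E
   = (59 - 76.1)²/76.1 + (96 - 84.7)²/84.7 + (11 - 5.2)²/5.2
   = 3.842 + 1.508 + 6.469
   = 11.82
p-value = 0.0027

Since p-value < α = 0.05, we reject H₀.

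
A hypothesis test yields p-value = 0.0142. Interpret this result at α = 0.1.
Since p = 0.0142 < α = 0.1, reject H₀.
There is sufficient evidence to reject the null hypothesis; the result is statistically significant at the 0.1 level.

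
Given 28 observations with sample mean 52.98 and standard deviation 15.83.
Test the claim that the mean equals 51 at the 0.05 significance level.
One-sample t-test:
H₀: μ = 51
H₁: μ ≠ 51
df = n - 1 = 27
t = (x̄ - μ₀) / (s/√n) = (52.98 - 51) / (15.83/√28) = 0.662
p-value = 0.5137

Since p-value > α = 0.05, we fail to reject H₀.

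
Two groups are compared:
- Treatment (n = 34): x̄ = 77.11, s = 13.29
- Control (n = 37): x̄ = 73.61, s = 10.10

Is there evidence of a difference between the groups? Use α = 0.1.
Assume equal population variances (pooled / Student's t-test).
Student's two-sample t-test (equal variances):
H₀: μ₁ = μ₂
H₁: μ₁ ≠ μ₂
df = n₁ + n₂ - 2 = 69
Pooled variance s_p² = [(n₁-1)s₁² + (n₂-1)s₂²] / (n₁ + n₂ - 2) = [(33)(13.29²) + (36)(10.10²)] / 69 = 137.6950
SE = √(s_p²(1/n₁ + 1/n₂)) = √(137.6950 × (1/34 + 1/37)) = 2.7877
t = (x̄₁ - x̄₂) / SE = (77.11 - 73.61) / 2.7877 = 3.50 / 2.7877 = 1.256
p-value = 0.2135

Since p-value > α = 0.1, we fail to reject H₀.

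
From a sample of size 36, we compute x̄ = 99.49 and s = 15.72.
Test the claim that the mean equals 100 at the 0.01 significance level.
One-sample t-test:
H₀: μ = 100
H₁: μ ≠ 100
df = n - 1 = 35
t = (x̄ - μ₀) / (s/√n) = (99.49 - 100) / (15.72/√36) = -0.195
p-value = 0.8468

Since p-value > α = 0.01, we fail to reject H₀.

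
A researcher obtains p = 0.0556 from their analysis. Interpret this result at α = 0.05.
Since p = 0.0556 > α = 0.05, fail to reject H₀.
There is insufficient evidence to reject the null hypothesis; the result is not statistically significant at the 0.05 level.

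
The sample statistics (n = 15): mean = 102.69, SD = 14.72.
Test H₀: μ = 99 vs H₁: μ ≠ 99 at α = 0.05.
One-sample t-test:
H₀: μ = 99
H₁: μ ≠ 99
df = n - 1 = 14
t = (x̄ - μ₀) / (s/√n) = (102.69 - 99) / (14.72/√15) = 0.971
p-value = 0.3481

Since p-value > α = 0.05, we fail to reject H₀.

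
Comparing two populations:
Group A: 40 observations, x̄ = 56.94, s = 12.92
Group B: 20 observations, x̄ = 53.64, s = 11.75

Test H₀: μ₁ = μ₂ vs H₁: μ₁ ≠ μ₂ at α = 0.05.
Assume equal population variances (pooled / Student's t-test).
Student's two-sample t-test (equal variances):
H₀: μ₁ = μ₂
H₁: μ₁ ≠ μ₂
df = n₁ + n₂ - 2 = 58
Pooled variance s_p² = [(n₁-1)s₁² + (n₂-1)s₂²] / (n₁ + n₂ - 2) = [(39)(12.92²) + (19)(11.75²)] / 58 = 157.4710
SE = √(s_p²(1/n₁ + 1/n₂)) = √(157.4710 × (1/40 + 1/20)) = 3.4366
t = (x̄₁ - x̄₂) / SE = (56.94 - 53.64) / 3.4366 = 3.30 / 3.4366 = 0.960
p-value = 0.3409

Since p-value > α = 0.05, we fail to reject H₀.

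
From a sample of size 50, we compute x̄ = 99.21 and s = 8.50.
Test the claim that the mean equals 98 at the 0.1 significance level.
One-sample t-test:
H₀: μ = 98
H₁: μ ≠ 98
df = n - 1 = 49
t = (x̄ - μ₀) / (s/√n) = (99.21 - 98) / (8.50/√50) = 1.007
p-value = 0.3191

Since p-value > α = 0.1, we fail to reject H₀.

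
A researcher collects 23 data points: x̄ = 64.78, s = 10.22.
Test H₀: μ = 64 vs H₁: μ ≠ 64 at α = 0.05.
One-sample t-test:
H₀: μ = 64
H₁: μ ≠ 64
df = n - 1 = 22
t = (x̄ - μ₀) / (s/√n) = (64.78 - 64) / (10.22/√23) = 0.366
p-value = 0.7178

Since p-value > α = 0.05, we fail to reject H₀.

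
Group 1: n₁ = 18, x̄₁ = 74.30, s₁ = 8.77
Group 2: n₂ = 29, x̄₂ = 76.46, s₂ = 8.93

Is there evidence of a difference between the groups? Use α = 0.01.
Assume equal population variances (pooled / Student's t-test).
Student's two-sample t-test (equal variances):
H₀: μ₁ = μ₂
H₁: μ₁ ≠ μ₂
df = n₁ + n₂ - 2 = 45
Pooled variance s_p² = [(n₁-1)s₁² + (n₂-1)s₂²] / (n₁ + n₂ - 2) = [(17)(8.77²) + (28)(8.93²)] / 45 = 78.6750
SE = √(s_p²(1/n₁ + 1/n₂)) = √(78.6750 × (1/18 + 1/29)) = 2.6615
t = (x̄₁ - x̄₂) / SE = (74.30 - 76.46) / 2.6615 = -2.16 / 2.6615 = -0.812
p-value = 0.4213

Since p-value > α = 0.01, we fail to reject H₀.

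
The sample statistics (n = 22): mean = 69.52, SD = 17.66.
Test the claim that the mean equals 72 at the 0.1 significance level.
One-sample t-test:
H₀: μ = 72
H₁: μ ≠ 72
df = n - 1 = 21
t = (x̄ - μ₀) / (s/√n) = (69.52 - 72) / (17.66/√22) = -0.659
p-value = 0.5173

Since p-value > α = 0.1, we fail to reject H₀.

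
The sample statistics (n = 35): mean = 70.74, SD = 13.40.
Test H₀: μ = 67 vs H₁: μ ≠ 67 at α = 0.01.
One-sample t-test:
H₀: μ = 67
H₁: μ ≠ 67
df = n - 1 = 34
t = (x̄ - μ₀) / (s/√n) = (70.74 - 67) / (13.40/√35) = 1.651
p-value = 0.1079

Since p-value > α = 0.01, we fail to reject H₀.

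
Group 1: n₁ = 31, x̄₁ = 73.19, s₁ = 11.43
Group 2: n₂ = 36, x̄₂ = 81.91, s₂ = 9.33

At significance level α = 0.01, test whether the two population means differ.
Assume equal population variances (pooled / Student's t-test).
Student's two-sample t-test (equal variances):
H₀: μ₁ = μ₂
H₁: μ₁ ≠ μ₂
df = n₁ + n₂ - 2 = 65
Pooled variance s_p² = [(n₁-1)s₁² + (n₂-1)s₂²] / (n₁ + n₂ - 2) = [(30)(11.43²) + (35)(9.33²)] / 65 = 107.1701
SE = √(s_p²(1/n₁ + 1/n₂)) = √(107.1701 × (1/31 + 1/36)) = 2.5365
t = (x̄₁ - x̄₂) / SE = (73.19 - 81.91) / 2.5365 = -8.72 / 2.5365 = -3.438
p-value = 0.0010

Since p-value < α = 0.01, we reject H₀.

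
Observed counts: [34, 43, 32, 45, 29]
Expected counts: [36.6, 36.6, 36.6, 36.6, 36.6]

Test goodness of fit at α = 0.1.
Chi-square goodness of fit test:
H₀: observed counts match expected distribution
H₁: observed counts differ from expected distribution
df = k - 1 = 4
χ² = Σ(O - E)²/E
   = (34 - 36.6)²/36.6 + (43 - 36.6)²/36.6 + (32 - 36.6)²/36.6 + (45 - 36.6)²/36.6 + (29 - 36.6)²/36.6
   = 0.185 + 1.119 + 0.578 + 1.928 + 1.578
   = 5.39
p-value = 0.2498

Since p-value > α = 0.1, we fail to reject H₀.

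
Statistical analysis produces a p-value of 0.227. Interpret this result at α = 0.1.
Since p = 0.227 > α = 0.1, fail to reject H₀.
There is insufficient evidence to reject the null hypothesis; the result is not statistically significant at the 0.1 level.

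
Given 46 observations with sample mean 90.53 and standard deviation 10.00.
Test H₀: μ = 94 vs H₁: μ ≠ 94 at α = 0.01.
One-sample t-test:
H₀: μ = 94
H₁: μ ≠ 94
df = n - 1 = 45
t = (x̄ - μ₀) / (s/√n) = (90.53 - 94) / (10.00/√46) = -2.353
p-value = 0.0230

Since p-value > α = 0.01, we fail to reject H₀.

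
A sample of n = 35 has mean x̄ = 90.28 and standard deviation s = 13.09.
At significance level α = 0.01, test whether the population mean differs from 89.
One-sample t-test:
H₀: μ = 89
H₁: μ ≠ 89
df = n - 1 = 34
t = (x̄ - μ₀) / (s/√n) = (90.28 - 89) / (13.09/√35) = 0.579
p-value = 0.5667

Since p-value > α = 0.01, we fail to reject H₀.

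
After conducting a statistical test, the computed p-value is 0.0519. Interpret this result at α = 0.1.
Since p = 0.0519 < α = 0.1, reject H₀.
There is sufficient evidence to reject the null hypothesis; the result is statistically significant at the 0.1 level.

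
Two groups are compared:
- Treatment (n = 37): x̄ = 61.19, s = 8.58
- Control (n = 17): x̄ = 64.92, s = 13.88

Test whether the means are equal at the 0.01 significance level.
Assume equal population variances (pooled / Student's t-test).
Student's two-sample t-test (equal variances):
H₀: μ₁ = μ₂
H₁: μ₁ ≠ μ₂
df = n₁ + n₂ - 2 = 52
Pooled variance s_p² = [(n₁-1)s₁² + (n₂-1)s₂²] / (n₁ + n₂ - 2) = [(36)(8.58²) + (16)(13.88²)] / 52 = 110.2435
SE = √(s_p²(1/n₁ + 1/n₂)) = √(110.2435 × (1/37 + 1/17)) = 3.0764
t = (x̄₁ - x̄₂) / SE = (61.19 - 64.92) / 3.0764 = -3.73 / 3.0764 = -1.212
p-value = 0.2308

Since p-value > α = 0.01, we fail to reject H₀.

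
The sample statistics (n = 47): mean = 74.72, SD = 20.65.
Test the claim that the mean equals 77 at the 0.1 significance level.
One-sample t-test:
H₀: μ = 77
H₁: μ ≠ 77
df = n - 1 = 46
t = (x̄ - μ₀) / (s/√n) = (74.72 - 77) / (20.65/√47) = -0.757
p-value = 0.4529

Since p-value > α = 0.1, we fail to reject H₀.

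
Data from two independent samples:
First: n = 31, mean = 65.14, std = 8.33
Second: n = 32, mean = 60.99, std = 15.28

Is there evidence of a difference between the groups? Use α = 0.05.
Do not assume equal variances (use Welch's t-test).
Welch's two-sample t-test:
H₀: μ₁ = μ₂
H₁: μ₁ ≠ μ₂
s₁²/n₁ = 8.33²/31 = 2.2384,  s₂²/n₂ = 15.28²/32 = 7.2962
SE = √(s₁²/n₁ + s₂²/n₂) = √(2.2384 + 7.2962) = 3.0878
df (Welch-Satterthwaite) = (s₁²/n₁ + s₂²/n₂)² / [(s₁²/n₁)²/(n₁-1) + (s₂²/n₂)²/(n₂-1)] ≈ 48.25
t = (x̄₁ - x̄₂) / SE = (65.14 - 60.99) / 3.0878 = 4.15 / 3.0878 = 1.344
p-value = 0.1852

Since p-value > α = 0.05, we fail to reject H₀.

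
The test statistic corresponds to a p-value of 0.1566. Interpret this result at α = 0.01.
Since p = 0.1566 > α = 0.01, fail to reject H₀.
There is insufficient evidence to reject the null hypothesis; the result is not statistically significant at the 0.01 level.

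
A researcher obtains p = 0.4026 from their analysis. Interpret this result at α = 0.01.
Since p = 0.4026 > α = 0.01, fail to reject H₀.
There is insufficient evidence to reject the null hypothesis; the result is not statistically significant at the 0.01 level.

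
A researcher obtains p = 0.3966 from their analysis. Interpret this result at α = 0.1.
Since p = 0.3966 > α = 0.1, fail to reject H₀.
There is insufficient evidence to reject the null hypothesis; the result is not statistically significant at the 0.1 level.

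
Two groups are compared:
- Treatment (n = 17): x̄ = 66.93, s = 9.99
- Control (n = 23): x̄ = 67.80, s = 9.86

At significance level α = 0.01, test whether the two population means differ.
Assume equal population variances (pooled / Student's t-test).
Student's two-sample t-test (equal variances):
H₀: μ₁ = μ₂
H₁: μ₁ ≠ μ₂
df = n₁ + n₂ - 2 = 38
Pooled variance s_p² = [(n₁-1)s₁² + (n₂-1)s₂²] / (n₁ + n₂ - 2) = [(16)(9.99²) + (22)(9.86²)] / 38 = 98.3061
SE = √(s_p²(1/n₁ + 1/n₂)) = √(98.3061 × (1/17 + 1/23)) = 3.1713
t = (x̄₁ - x̄₂) / SE = (66.93 - 67.80) / 3.1713 = -0.87 / 3.1713 = -0.274
p-value = 0.7853

Since p-value > α = 0.01, we fail to reject H₀.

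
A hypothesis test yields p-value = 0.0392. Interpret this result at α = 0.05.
Since p = 0.0392 < α = 0.05, reject H₀.
There is sufficient evidence to reject the null hypothesis; the result is statistically significant at the 0.05 level.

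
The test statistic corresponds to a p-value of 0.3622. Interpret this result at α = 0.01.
Since p = 0.3622 > α = 0.01, fail to reject H₀.
There is insufficient evidence to reject the null hypothesis; the result is not statistically significant at the 0.01 level.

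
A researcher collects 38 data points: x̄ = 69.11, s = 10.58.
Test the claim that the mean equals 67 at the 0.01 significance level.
One-sample t-test:
H₀: μ = 67
H₁: μ ≠ 67
df = n - 1 = 37
t = (x̄ - μ₀) / (s/√n) = (69.11 - 67) / (10.58/√38) = 1.229
p-value = 0.2267

Since p-value > α = 0.01, we fail to reject H₀.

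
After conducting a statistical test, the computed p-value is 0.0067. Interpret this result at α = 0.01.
Since p = 0.0067 < α = 0.01, reject H₀.
There is sufficient evidence to reject the null hypothesis; the result is statistically significant at the 0.01 level.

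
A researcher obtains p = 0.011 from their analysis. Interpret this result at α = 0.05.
Since p = 0.011 < α = 0.05, reject H₀.
There is sufficient evidence to reject the null hypothesis; the result is statistically significant at the 0.05 level.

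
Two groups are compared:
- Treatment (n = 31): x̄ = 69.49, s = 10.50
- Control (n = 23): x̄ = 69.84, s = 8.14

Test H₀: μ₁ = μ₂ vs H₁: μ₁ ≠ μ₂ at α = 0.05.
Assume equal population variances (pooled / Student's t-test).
Student's two-sample t-test (equal variances):
H₀: μ₁ = μ₂
H₁: μ₁ ≠ μ₂
df = n₁ + n₂ - 2 = 52
Pooled variance s_p² = [(n₁-1)s₁² + (n₂-1)s₂²] / (n₁ + n₂ - 2) = [(30)(10.50²) + (22)(8.14²)] / 52 = 91.6387
SE = √(s_p²(1/n₁ + 1/n₂)) = √(91.6387 × (1/31 + 1/23)) = 2.6345
t = (x̄₁ - x̄₂) / SE = (69.49 - 69.84) / 2.6345 = -0.35 / 2.6345 = -0.133
p-value = 0.8948

Since p-value > α = 0.05, we fail to reject H₀.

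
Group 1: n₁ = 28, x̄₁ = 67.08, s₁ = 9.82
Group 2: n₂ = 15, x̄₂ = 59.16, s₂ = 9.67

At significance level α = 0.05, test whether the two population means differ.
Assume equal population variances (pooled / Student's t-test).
Student's two-sample t-test (equal variances):
H₀: μ₁ = μ₂
H₁: μ₁ ≠ μ₂
df = n₁ + n₂ - 2 = 41
Pooled variance s_p² = [(n₁-1)s₁² + (n₂-1)s₂²] / (n₁ + n₂ - 2) = [(27)(9.82²) + (14)(9.67²)] / 41 = 95.4341
SE = √(s_p²(1/n₁ + 1/n₂)) = √(95.4341 × (1/28 + 1/15)) = 3.1258
t = (x̄₁ - x̄₂) / SE = (67.08 - 59.16) / 3.1258 = 7.92 / 3.1258 = 2.534
p-value = 0.0152

Since p-value < α = 0.05, we reject H₀.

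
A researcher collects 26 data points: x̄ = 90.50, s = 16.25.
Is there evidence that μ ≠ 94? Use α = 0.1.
One-sample t-test:
H₀: μ = 94
H₁: μ ≠ 94
df = n - 1 = 25
t = (x̄ - μ₀) / (s/√n) = (90.50 - 94) / (16.25/√26) = -1.098
p-value = 0.2826

Since p-value > α = 0.1, we fail to reject H₀.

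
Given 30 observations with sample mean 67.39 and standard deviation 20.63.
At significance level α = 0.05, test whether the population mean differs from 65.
One-sample t-test:
H₀: μ = 65
H₁: μ ≠ 65
df = n - 1 = 29
t = (x̄ - μ₀) / (s/√n) = (67.39 - 65) / (20.63/√30) = 0.635
p-value = 0.5307

Since p-value > α = 0.05, we fail to reject H₀.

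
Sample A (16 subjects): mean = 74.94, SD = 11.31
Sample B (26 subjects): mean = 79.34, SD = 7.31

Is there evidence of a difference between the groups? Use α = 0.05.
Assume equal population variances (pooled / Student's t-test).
Student's two-sample t-test (equal variances):
H₀: μ₁ = μ₂
H₁: μ₁ ≠ μ₂
df = n₁ + n₂ - 2 = 40
Pooled variance s_p² = [(n₁-1)s₁² + (n₂-1)s₂²] / (n₁ + n₂ - 2) = [(15)(11.31²) + (25)(7.31²)] / 40 = 81.3661
SE = √(s_p²(1/n₁ + 1/n₂)) = √(81.3661 × (1/16 + 1/26)) = 2.8662
t = (x̄₁ - x̄₂) / SE = (74.94 - 79.34) / 2.8662 = -4.40 / 2.8662 = -1.535
p-value = 0.1326

Since p-value > α = 0.05, we fail to reject H₀.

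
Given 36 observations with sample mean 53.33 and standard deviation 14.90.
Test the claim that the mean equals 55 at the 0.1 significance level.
One-sample t-test:
H₀: μ = 55
H₁: μ ≠ 55
df = n - 1 = 35
t = (x̄ - μ₀) / (s/√n) = (53.33 - 55) / (14.90/√36) = -0.672
p-value = 0.5057

Since p-value > α = 0.1, we fail to reject H₀.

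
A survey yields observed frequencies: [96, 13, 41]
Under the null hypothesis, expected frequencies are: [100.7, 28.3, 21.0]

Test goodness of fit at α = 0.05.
Chi-square goodness of fit test:
H₀: observed counts match expected distribution
H₁: observed counts differ from expected distribution
df = k - 1 = 2
χ² = Σ(O - E)²/E
   = (96 - 100.7)²/100.7 + (13 - 28.3)²/28.3 + (41 - 21.0)²/21.0
   = 0.219 + 8.272 + 19.048
   = 27.54
p-value < 0.0001

Since p-value < α = 0.05, we reject H₀.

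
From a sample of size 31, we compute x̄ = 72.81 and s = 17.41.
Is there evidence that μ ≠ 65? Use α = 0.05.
One-sample t-test:
H₀: μ = 65
H₁: μ ≠ 65
df = n - 1 = 30
t = (x̄ - μ₀) / (s/√n) = (72.81 - 65) / (17.41/√31) = 2.498
p-value = 0.0182

Since p-value < α = 0.05, we reject H₀.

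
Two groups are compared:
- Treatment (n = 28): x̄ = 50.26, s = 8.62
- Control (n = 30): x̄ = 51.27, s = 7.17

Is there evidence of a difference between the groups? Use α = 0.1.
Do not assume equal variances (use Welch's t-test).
Welch's two-sample t-test:
H₀: μ₁ = μ₂
H₁: μ₁ ≠ μ₂
s₁²/n₁ = 8.62²/28 = 2.6537,  s₂²/n₂ = 7.17²/30 = 1.7136
SE = √(s₁²/n₁ + s₂²/n₂) = √(2.6537 + 1.7136) = 2.0898
df (Welch-Satterthwaite) = (s₁²/n₁ + s₂²/n₂)² / [(s₁²/n₁)²/(n₁-1) + (s₂²/n₂)²/(n₂-1)] ≈ 52.68
t = (x̄₁ - x̄₂) / SE = (50.26 - 51.27) / 2.0898 = -1.01 / 2.0898 = -0.483
p-value = 0.6309

Since p-value > α = 0.1, we fail to reject H₀.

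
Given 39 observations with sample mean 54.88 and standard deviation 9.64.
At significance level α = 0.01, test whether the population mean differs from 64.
One-sample t-test:
H₀: μ = 64
H₁: μ ≠ 64
df = n - 1 = 38
t = (x̄ - μ₀) / (s/√n) = (54.88 - 64) / (9.64/√39) = -5.908
p-value < 0.0001

Since p-value < α = 0.01, we reject H₀.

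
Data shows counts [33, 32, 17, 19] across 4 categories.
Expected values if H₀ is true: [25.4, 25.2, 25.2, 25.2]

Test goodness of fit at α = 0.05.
Chi-square goodness of fit test:
H₀: observed counts match expected distribution
H₁: observed counts differ from expected distribution
df = k - 1 = 3
χ² = Σ(O - E)²/E
   = (33 - 25.4)²/25.4 + (32 - 25.2)²/25.2 + (17 - 25.2)²/25.2 + (19 - 25.2)²/25.2
   = 2.274 + 1.835 + 2.668 + 1.525
   = 8.30
p-value = 0.0402

Since p-value < α = 0.05, we reject H₀.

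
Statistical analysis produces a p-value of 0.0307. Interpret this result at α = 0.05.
Since p = 0.0307 < α = 0.05, reject H₀.
There is sufficient evidence to reject the null hypothesis; the result is statistically significant at the 0.05 level.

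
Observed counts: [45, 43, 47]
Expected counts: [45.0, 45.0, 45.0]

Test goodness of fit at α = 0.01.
Chi-square goodness of fit test:
H₀: observed counts match expected distribution
H₁: observed counts differ from expected distribution
df = k - 1 = 2
χ² = Σ(O - E)²/E
   = (45 - 45.0)²/45.0 + (43 - 45.0)²/45.0 + (47 - 45.0)²/45.0
   = 0.000 + 0.089 + 0.089
   = 0.18
p-value = 0.9149

Since p-value > α = 0.01, we fail to reject H₀.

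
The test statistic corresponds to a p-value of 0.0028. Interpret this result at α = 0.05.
Since p = 0.0028 < α = 0.05, reject H₀.
There is sufficient evidence to reject the null hypothesis; the result is statistically significant at the 0.05 level.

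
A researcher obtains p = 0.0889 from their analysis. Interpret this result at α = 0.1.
Since p = 0.0889 < α = 0.1, reject H₀.
There is sufficient evidence to reject the null hypothesis; the result is statistically significant at the 0.1 level.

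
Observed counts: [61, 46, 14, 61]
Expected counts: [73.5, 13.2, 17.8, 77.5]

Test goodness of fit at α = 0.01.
Chi-square goodness of fit test:
H₀: observed counts match expected distribution
H₁: observed counts differ from expected distribution
df = k - 1 = 3
χ² = Σ(O - E)²/E
   = (61 - 73.5)²/73.5 + (46 - 13.2)²/13.2 + (14 - 17.8)²/17.8 + (61 - 77.5)²/77.5
   = 2.126 + 81.503 + 0.811 + 3.513
   = 87.95
p-value < 0.0001

Since p-value < α = 0.01, we reject H₀.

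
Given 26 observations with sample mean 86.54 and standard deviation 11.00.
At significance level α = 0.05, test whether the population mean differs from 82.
One-sample t-test:
H₀: μ = 82
H₁: μ ≠ 82
df = n - 1 = 25
t = (x̄ - μ₀) / (s/√n) = (86.54 - 82) / (11.00/√26) = 2.105
p-value = 0.0456

Since p-value < α = 0.05, we reject H₀.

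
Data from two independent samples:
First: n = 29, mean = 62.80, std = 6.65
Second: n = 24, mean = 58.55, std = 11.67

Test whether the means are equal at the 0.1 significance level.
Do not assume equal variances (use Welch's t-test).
Welch's two-sample t-test:
H₀: μ₁ = μ₂
H₁: μ₁ ≠ μ₂
s₁²/n₁ = 6.65²/29 = 1.5249,  s₂²/n₂ = 11.67²/24 = 5.6745
SE = √(s₁²/n₁ + s₂²/n₂) = √(1.5249 + 5.6745) = 2.6832
df (Welch-Satterthwaite) = (s₁²/n₁ + s₂²/n₂)² / [(s₁²/n₁)²/(n₁-1) + (s₂²/n₂)²/(n₂-1)] ≈ 34.95
t = (x̄₁ - x̄₂) / SE = (62.80 - 58.55) / 2.6832 = 4.25 / 2.6832 = 1.584
p-value = 0.1222

Since p-value > α = 0.1, we fail to reject H₀.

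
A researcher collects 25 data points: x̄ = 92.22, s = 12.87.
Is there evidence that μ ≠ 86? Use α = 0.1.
One-sample t-test:
H₀: μ = 86
H₁: μ ≠ 86
df = n - 1 = 24
t = (x̄ - μ₀) / (s/√n) = (92.22 - 86) / (12.87/√25) = 2.416
p-value = 0.0236

Since p-value < α = 0.1, we reject H₀.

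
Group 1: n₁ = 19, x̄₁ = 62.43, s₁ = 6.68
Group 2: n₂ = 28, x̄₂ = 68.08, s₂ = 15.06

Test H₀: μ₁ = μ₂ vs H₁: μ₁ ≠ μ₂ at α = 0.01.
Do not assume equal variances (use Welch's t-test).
Welch's two-sample t-test:
H₀: μ₁ = μ₂
H₁: μ₁ ≠ μ₂
s₁²/n₁ = 6.68²/19 = 2.3485,  s₂²/n₂ = 15.06²/28 = 8.1001
SE = √(s₁²/n₁ + s₂²/n₂) = √(2.3485 + 8.1001) = 3.2324
df (Welch-Satterthwaite) = (s₁²/n₁ + s₂²/n₂)² / [(s₁²/n₁)²/(n₁-1) + (s₂²/n₂)²/(n₂-1)] ≈ 39.90
t = (x̄₁ - x̄₂) / SE = (62.43 - 68.08) / 3.2324 = -5.65 / 3.2324 = -1.748
p-value = 0.0882

Since p-value > α = 0.01, we fail to reject H₀.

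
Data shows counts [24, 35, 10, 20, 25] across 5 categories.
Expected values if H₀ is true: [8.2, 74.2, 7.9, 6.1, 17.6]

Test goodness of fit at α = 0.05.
Chi-square goodness of fit test:
H₀: observed counts match expected distribution
H₁: observed counts differ from expected distribution
df = k - 1 = 4
χ² = Σ(O - E)²/E
   = (24 - 8.2)²/8.2 + (35 - 74.2)²/74.2 + (10 - 7.9)²/7.9 + (20 - 6.1)²/6.1 + (25 - 17.6)²/17.6
   = 30.444 + 20.709 + 0.558 + 31.674 + 3.111
   = 86.50
p-value < 0.0001

Since p-value < α = 0.05, we reject H₀.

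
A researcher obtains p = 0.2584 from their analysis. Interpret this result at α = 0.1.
Since p = 0.2584 > α = 0.1, fail to reject H₀.
There is insufficient evidence to reject the null hypothesis; the result is not statistically significant at the 0.1 level.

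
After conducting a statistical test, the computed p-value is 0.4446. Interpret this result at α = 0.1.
Since p = 0.4446 > α = 0.1, fail to reject H₀.
There is insufficient evidence to reject the null hypothesis; the result is not statistically significant at the 0.1 level.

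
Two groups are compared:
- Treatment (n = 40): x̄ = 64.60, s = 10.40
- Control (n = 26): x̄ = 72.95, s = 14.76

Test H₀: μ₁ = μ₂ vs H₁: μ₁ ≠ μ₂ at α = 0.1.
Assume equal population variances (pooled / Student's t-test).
Student's two-sample t-test (equal variances):
H₀: μ₁ = μ₂
H₁: μ₁ ≠ μ₂
df = n₁ + n₂ - 2 = 64
Pooled variance s_p² = [(n₁-1)s₁² + (n₂-1)s₂²] / (n₁ + n₂ - 2) = [(39)(10.40²) + (25)(14.76²)] / 64 = 151.0106
SE = √(s_p²(1/n₁ + 1/n₂)) = √(151.0106 × (1/40 + 1/26)) = 3.0957
t = (x̄₁ - x̄₂) / SE = (64.60 - 72.95) / 3.0957 = -8.35 / 3.0957 = -2.697
p-value = 0.0089

Since p-value < α = 0.1, we reject H₀.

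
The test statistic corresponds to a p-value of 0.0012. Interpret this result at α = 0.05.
Since p = 0.0012 < α = 0.05, reject H₀.
There is sufficient evidence to reject the null hypothesis; the result is statistically significant at the 0.05 level.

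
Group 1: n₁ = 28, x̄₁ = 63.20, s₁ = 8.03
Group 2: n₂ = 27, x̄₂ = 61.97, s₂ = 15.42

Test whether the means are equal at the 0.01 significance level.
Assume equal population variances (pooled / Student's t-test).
Student's two-sample t-test (equal variances):
H₀: μ₁ = μ₂
H₁: μ₁ ≠ μ₂
df = n₁ + n₂ - 2 = 53
Pooled variance s_p² = [(n₁-1)s₁² + (n₂-1)s₂²] / (n₁ + n₂ - 2) = [(27)(8.03²) + (26)(15.42²)] / 53 = 149.4938
SE = √(s_p²(1/n₁ + 1/n₂)) = √(149.4938 × (1/28 + 1/27)) = 3.2979
t = (x̄₁ - x̄₂) / SE = (63.20 - 61.97) / 3.2979 = 1.23 / 3.2979 = 0.373
p-value = 0.7107

Since p-value > α = 0.01, we fail to reject H₀.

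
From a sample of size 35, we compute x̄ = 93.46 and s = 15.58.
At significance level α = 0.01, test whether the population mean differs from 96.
One-sample t-test:
H₀: μ = 96
H₁: μ ≠ 96
df = n - 1 = 34
t = (x̄ - μ₀) / (s/√n) = (93.46 - 96) / (15.58/√35) = -0.964
p-value = 0.3416

Since p-value > α = 0.01, we fail to reject H₀.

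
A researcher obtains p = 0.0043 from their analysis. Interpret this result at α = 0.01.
Since p = 0.0043 < α = 0.01, reject H₀.
There is sufficient evidence to reject the null hypothesis; the result is statistically significant at the 0.01 level.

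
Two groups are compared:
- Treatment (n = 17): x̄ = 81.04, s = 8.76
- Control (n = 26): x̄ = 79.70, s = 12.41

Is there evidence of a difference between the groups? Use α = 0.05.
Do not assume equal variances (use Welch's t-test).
Welch's two-sample t-test:
H₀: μ₁ = μ₂
H₁: μ₁ ≠ μ₂
s₁²/n₁ = 8.76²/17 = 4.5140,  s₂²/n₂ = 12.41²/26 = 5.9234
SE = √(s₁²/n₁ + s₂²/n₂) = √(4.5140 + 5.9234) = 3.2307
df (Welch-Satterthwaite) = (s₁²/n₁ + s₂²/n₂)² / [(s₁²/n₁)²/(n₁-1) + (s₂²/n₂)²/(n₂-1)] ≈ 40.69
t = (x̄₁ - x̄₂) / SE = (81.04 - 79.70) / 3.2307 = 1.34 / 3.2307 = 0.415
p-value = 0.6805

Since p-value > α = 0.05, we fail to reject H₀.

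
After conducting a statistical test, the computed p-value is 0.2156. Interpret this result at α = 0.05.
Since p = 0.2156 > α = 0.05, fail to reject H₀.
There is insufficient evidence to reject the null hypothesis; the result is not statistically significant at the 0.05 level.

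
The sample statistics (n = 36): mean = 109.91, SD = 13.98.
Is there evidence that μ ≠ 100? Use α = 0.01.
One-sample t-test:
H₀: μ = 100
H₁: μ ≠ 100
df = n - 1 = 35
t = (x̄ - μ₀) / (s/√n) = (109.91 - 100) / (13.98/√36) = 4.253
p-value = 0.0001

Since p-value < α = 0.01, we reject H₀.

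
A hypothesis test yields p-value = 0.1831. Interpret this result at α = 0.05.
Since p = 0.1831 > α = 0.05, fail to reject H₀.
There is insufficient evidence to reject the null hypothesis; the result is not statistically significant at the 0.05 level.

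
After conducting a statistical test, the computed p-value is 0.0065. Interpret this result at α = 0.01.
Since p = 0.0065 < α = 0.01, reject H₀.
There is sufficient evidence to reject the null hypothesis; the result is statistically significant at the 0.01 level.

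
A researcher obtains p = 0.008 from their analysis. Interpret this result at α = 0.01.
Since p = 0.008 < α = 0.01, reject H₀.
There is sufficient evidence to reject the null hypothesis; the result is statistically significant at the 0.01 level.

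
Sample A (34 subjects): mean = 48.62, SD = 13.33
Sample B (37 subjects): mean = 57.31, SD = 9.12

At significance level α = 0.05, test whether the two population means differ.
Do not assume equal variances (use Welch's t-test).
Welch's two-sample t-test:
H₀: μ₁ = μ₂
H₁: μ₁ ≠ μ₂
s₁²/n₁ = 13.33²/34 = 5.2261,  s₂²/n₂ = 9.12²/37 = 2.2480
SE = √(s₁²/n₁ + s₂²/n₂) = √(5.2261 + 2.2480) = 2.7339
df (Welch-Satterthwaite) = (s₁²/n₁ + s₂²/n₂)² / [(s₁²/n₁)²/(n₁-1) + (s₂²/n₂)²/(n₂-1)] ≈ 57.71
t = (x̄₁ - x̄₂) / SE = (48.62 - 57.31) / 2.7339 = -8.69 / 2.7339 = -3.179
p-value = 0.0024

Since p-value < α = 0.05, we reject H₀.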